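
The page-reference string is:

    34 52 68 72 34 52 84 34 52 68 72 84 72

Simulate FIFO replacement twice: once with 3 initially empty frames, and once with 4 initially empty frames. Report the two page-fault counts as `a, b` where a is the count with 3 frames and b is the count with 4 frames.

9, 10

3 frames: F F F F F F F . . F F . . → 9 faults.
4 frames: F F F F . . F F F F F F . → 10 faults.
10 > 9: adding a frame increased faults — Belady's anomaly.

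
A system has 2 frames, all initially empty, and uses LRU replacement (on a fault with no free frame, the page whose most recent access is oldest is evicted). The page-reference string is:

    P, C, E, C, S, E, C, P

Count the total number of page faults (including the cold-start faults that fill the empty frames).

7

P → miss, frames (P)
C → miss, frames (P C)
E → miss, evict P, frames (C E)
C → hit
S → miss, evict E, frames (C S)
E → miss, evict C, frames (S E)
C → miss, evict S, frames (E C)
P → miss, evict E, frames (C P)
Page faults: 7.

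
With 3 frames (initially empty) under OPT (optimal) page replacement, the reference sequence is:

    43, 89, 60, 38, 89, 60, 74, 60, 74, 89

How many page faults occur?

43 -> fault, frames (43)
89 -> fault, frames (43 89)
60 -> fault, frames (43 89 60)
38 -> fault, evict 43, frames (89 60 38)
89 -> hit
60 -> hit
74 -> fault, evict 38, frames (89 60 74)
60 -> hit
74 -> hit
89 -> hit
Page faults: 5.

5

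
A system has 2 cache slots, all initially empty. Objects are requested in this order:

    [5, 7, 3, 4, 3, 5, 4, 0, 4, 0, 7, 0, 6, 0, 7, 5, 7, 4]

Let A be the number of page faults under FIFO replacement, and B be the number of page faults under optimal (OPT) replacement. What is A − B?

2

Under FIFO: F F F F . F . F F . F F F . F F . F → 13 faults.
Under OPT: F F F F . F . F . . F . F . F F . F → 11 faults.
A − B = 13 − 11 = 2.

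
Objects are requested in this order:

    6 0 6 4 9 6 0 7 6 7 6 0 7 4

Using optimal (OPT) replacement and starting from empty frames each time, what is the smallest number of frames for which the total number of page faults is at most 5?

4

f=1: 14 faults
f=2: 8 faults
f=3: 6 faults
f=4: 5 faults
f=5: 5 faults
Smallest f with faults ≤ 5 is 4.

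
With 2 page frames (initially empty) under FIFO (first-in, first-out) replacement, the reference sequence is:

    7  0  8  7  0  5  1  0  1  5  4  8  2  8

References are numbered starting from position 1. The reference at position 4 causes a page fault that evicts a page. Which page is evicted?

pos 1: 7: fault, frames {7}
pos 2: 0: fault, frames {7,0}
pos 3: 8: fault, evict 7, frames {0,8}
pos 4: 7: fault, evict 0, frames {8,7}
At position 4, page 0 is evicted.

0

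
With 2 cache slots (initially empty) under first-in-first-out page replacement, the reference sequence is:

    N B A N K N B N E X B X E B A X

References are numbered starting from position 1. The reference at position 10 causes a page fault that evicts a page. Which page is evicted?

N

pos 1: N → miss, frames {N}
pos 2: B → miss, frames {N,B}
pos 3: A → miss, evict N, frames {B,A}
pos 4: N → miss, evict B, frames {A,N}
pos 5: K → miss, evict A, frames {N,K}
pos 6: N → hit
pos 7: B → miss, evict N, frames {K,B}
pos 8: N → miss, evict K, frames {B,N}
pos 9: E → miss, evict B, frames {N,E}
pos 10: X → miss, evict N, frames {E,X}
At position 10, page N is evicted.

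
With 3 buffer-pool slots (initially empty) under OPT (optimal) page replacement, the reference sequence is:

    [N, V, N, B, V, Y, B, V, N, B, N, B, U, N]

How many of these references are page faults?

N: fault, frames [N]
V: fault, frames [N, V]
N: hit
B: fault, frames [N, V, B]
V: hit
Y: fault, evict N, frames [V, B, Y]
B: hit
V: hit
N: fault, evict Y, frames [V, B, N]
B: hit
N: hit
B: hit
U: fault, evict B, frames [V, N, U]
N: hit
Page faults: 6.

6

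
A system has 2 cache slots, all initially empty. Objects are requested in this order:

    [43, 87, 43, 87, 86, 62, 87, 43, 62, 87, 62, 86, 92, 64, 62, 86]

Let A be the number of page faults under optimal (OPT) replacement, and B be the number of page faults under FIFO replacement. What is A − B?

-3

Under OPT: F F . . F F . F . F . F F F . F → 10 faults.
Under FIFO: F F . . F F F F F F . F F F F F → 13 faults.
A − B = 10 − 13 = -3.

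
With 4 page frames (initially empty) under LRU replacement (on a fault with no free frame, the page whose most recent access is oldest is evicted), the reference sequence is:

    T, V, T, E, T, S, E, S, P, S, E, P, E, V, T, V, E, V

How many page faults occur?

7

T → fault, frames [T]
V → fault, frames [T, V]
T → hit
E → fault, frames [V, T, E]
T → hit
S → fault, frames [V, E, T, S]
E → hit
S → hit
P → fault, evict V, frames [T, E, S, P]
S → hit
E → hit
P → hit
E → hit
V → fault, evict T, frames [S, P, E, V]
T → fault, evict S, frames [P, E, V, T]
V → hit
E → hit
V → hit
Page faults: 7.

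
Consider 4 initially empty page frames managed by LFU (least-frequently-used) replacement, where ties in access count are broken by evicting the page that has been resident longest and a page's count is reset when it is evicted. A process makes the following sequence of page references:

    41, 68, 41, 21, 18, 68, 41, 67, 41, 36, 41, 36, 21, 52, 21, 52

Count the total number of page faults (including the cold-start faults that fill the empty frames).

10

41 -> fault, frames {41}
68 -> fault, frames {41,68}
41 -> hit
21 -> fault, frames {41,68,21}
18 -> fault, frames {41,68,21,18}
68 -> hit
41 -> hit
67 -> fault, evict 21, frames {41,68,18,67}
41 -> hit
36 -> fault, evict 18, frames {41,68,67,36}
41 -> hit
36 -> hit
21 -> fault, evict 67, frames {41,68,36,21}
52 -> fault, evict 21, frames {41,68,36,52}
21 -> fault, evict 52, frames {41,68,36,21}
52 -> fault, evict 21, frames {41,68,36,52}
Page faults: 10.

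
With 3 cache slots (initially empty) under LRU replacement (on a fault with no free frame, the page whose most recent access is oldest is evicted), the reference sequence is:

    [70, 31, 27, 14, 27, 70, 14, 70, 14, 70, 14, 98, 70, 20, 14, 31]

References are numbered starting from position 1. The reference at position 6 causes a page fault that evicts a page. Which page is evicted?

31

pos 1: 70 -> miss, frames (70)
pos 2: 31 -> miss, frames (70 31)
pos 3: 27 -> miss, frames (70 31 27)
pos 4: 14 -> miss, evict 70, frames (31 27 14)
pos 5: 27 -> hit
pos 6: 70 -> miss, evict 31, frames (14 27 70)
At position 6, page 31 is evicted.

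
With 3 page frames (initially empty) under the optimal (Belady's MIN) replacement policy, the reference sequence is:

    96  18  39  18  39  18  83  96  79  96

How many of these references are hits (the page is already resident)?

96: miss, frames (96)
18: miss, frames (96 18)
39: miss, frames (96 18 39)
18: hit
39: hit
18: hit
83: miss, evict 39, frames (96 18 83)
96: hit
79: miss, evict 83, frames (96 18 79)
96: hit
Hits: 5.

5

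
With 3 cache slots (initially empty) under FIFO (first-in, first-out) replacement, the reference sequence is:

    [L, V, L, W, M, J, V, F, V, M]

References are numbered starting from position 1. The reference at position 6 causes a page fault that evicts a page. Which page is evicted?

V

pos 1: L -> fault, frames [L]
pos 2: V -> fault, frames [L, V]
pos 3: L -> hit
pos 4: W -> fault, frames [L, V, W]
pos 5: M -> fault, evict L, frames [V, W, M]
pos 6: J -> fault, evict V, frames [W, M, J]
At position 6, page V is evicted.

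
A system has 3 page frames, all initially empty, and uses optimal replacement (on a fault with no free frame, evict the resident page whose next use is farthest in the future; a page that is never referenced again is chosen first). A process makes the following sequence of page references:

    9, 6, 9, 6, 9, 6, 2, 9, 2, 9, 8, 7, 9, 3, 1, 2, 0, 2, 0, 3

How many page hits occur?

9 -> miss, frames {9}
6 -> miss, frames {9,6}
9 -> hit
6 -> hit
9 -> hit
6 -> hit
2 -> miss, frames {9,6,2}
9 -> hit
2 -> hit
9 -> hit
8 -> miss, evict 6, frames {9,2,8}
7 -> miss, evict 8, frames {9,2,7}
9 -> hit
3 -> miss, evict 7, frames {9,2,3}
1 -> miss, evict 9, frames {2,3,1}
2 -> hit
0 -> miss, evict 1, frames {2,3,0}
2 -> hit
0 -> hit
3 -> hit
Hits: 12.

12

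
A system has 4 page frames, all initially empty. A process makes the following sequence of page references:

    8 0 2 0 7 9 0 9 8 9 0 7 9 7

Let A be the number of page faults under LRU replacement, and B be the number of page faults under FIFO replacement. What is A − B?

Under LRU: F F F . F F . . F . . . . . → 6 faults.
Under FIFO: F F F . F F . . F . F . . . → 7 faults.
A − B = 6 − 7 = -1.

-1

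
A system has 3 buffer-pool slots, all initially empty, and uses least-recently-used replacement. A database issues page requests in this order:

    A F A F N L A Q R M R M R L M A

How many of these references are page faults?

A -> miss, frames {A}
F -> miss, frames {A,F}
A -> hit
F -> hit
N -> miss, frames {A,F,N}
L -> miss, evict A, frames {F,N,L}
A -> miss, evict F, frames {N,L,A}
Q -> miss, evict N, frames {L,A,Q}
R -> miss, evict L, frames {A,Q,R}
M -> miss, evict A, frames {Q,R,M}
R -> hit
M -> hit
R -> hit
L -> miss, evict Q, frames {M,R,L}
M -> hit
A -> miss, evict R, frames {L,M,A}
Page faults: 10.

10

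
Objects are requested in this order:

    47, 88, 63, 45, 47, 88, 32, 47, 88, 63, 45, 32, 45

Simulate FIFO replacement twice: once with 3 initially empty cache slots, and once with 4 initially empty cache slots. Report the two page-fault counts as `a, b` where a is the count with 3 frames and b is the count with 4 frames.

3 frames: F F F F F F F . . F F . . → 9 faults.
4 frames: F F F F . . F F F F F F . → 10 faults.
10 > 9: adding a frame increased faults — Belady's anomaly.

9, 10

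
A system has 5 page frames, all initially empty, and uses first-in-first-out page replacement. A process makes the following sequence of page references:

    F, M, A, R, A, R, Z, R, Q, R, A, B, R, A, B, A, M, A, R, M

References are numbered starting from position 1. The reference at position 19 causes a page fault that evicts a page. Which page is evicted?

Z

pos 1: F → miss, frames {F}
pos 2: M → miss, frames {F,M}
pos 3: A → miss, frames {F,M,A}
pos 4: R → miss, frames {F,M,A,R}
pos 5: A → hit
pos 6: R → hit
pos 7: Z → miss, frames {F,M,A,R,Z}
pos 8: R → hit
pos 9: Q → miss, evict F, frames {M,A,R,Z,Q}
pos 10: R → hit
pos 11: A → hit
pos 12: B → miss, evict M, frames {A,R,Z,Q,B}
pos 13: R → hit
pos 14: A → hit
pos 15: B → hit
pos 16: A → hit
pos 17: M → miss, evict A, frames {R,Z,Q,B,M}
pos 18: A → miss, evict R, frames {Z,Q,B,M,A}
pos 19: R → miss, evict Z, frames {Q,B,M,A,R}
At position 19, page Z is evicted.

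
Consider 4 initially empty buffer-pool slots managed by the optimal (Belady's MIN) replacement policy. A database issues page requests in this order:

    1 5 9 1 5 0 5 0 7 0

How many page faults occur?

5

1 -> fault, frames (1)
5 -> fault, frames (1 5)
9 -> fault, frames (1 5 9)
1 -> hit
5 -> hit
0 -> fault, frames (1 5 9 0)
5 -> hit
0 -> hit
7 -> fault, evict 9, frames (1 5 0 7)
0 -> hit
Page faults: 5.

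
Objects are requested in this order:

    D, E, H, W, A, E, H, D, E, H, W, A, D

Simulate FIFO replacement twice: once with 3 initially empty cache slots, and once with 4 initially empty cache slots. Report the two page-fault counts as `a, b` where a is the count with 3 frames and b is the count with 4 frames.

3 frames: F F F F F F F F . . F F . → 10 faults.
4 frames: F F F F F . . F F F F F F → 11 faults.
11 > 10: adding a frame increased faults — Belady's anomaly.

10, 11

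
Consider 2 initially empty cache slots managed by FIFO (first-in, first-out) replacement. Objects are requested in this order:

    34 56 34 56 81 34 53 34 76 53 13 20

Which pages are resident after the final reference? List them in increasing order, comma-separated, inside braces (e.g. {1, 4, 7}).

34 → fault, frames {34}
56 → fault, frames {34,56}
34 → hit
56 → hit
81 → fault, evict 34, frames {56,81}
34 → fault, evict 56, frames {81,34}
53 → fault, evict 81, frames {34,53}
34 → hit
76 → fault, evict 34, frames {53,76}
53 → hit
13 → fault, evict 53, frames {76,13}
20 → fault, evict 76, frames {13,20}

{13, 20}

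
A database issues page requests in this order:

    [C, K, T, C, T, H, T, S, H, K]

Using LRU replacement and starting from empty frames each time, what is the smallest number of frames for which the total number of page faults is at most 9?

f=1: 10 faults
f=2: 8 faults
f=3: 6 faults
f=4: 6 faults
f=5: 5 faults
Smallest f with faults ≤ 9 is 2.

2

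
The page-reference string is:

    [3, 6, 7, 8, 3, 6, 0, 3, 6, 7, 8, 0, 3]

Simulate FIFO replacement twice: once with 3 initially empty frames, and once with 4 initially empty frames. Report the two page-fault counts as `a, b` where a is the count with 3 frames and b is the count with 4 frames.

10, 11

3 frames: F F F F F F F . . F F . F → 10 faults.
4 frames: F F F F . . F F F F F F F → 11 faults.
11 > 10: adding a frame increased faults — Belady's anomaly.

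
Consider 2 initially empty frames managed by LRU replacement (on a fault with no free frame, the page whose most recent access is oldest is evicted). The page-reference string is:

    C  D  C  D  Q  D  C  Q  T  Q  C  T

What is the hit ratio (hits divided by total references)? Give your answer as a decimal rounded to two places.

0.33

C -> miss, frames {C}
D -> miss, frames {C,D}
C -> hit
D -> hit
Q -> miss, evict C, frames {D,Q}
D -> hit
C -> miss, evict Q, frames {D,C}
Q -> miss, evict D, frames {C,Q}
T -> miss, evict C, frames {Q,T}
Q -> hit
C -> miss, evict T, frames {Q,C}
T -> miss, evict Q, frames {C,T}
Hits: 4 of 12 references → 4/12 = 0.3333.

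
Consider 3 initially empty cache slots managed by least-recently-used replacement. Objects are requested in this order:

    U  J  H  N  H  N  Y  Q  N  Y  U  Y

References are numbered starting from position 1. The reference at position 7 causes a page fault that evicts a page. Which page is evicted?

J

pos 1: U: fault, frames (U)
pos 2: J: fault, frames (U J)
pos 3: H: fault, frames (U J H)
pos 4: N: fault, evict U, frames (J H N)
pos 5: H: hit
pos 6: N: hit
pos 7: Y: fault, evict J, frames (H N Y)
At position 7, page J is evicted.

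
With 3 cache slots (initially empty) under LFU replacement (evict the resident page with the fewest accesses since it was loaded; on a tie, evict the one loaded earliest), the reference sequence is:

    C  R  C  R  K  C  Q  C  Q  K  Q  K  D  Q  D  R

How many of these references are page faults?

C -> fault, frames {C}
R -> fault, frames {C,R}
C -> hit
R -> hit
K -> fault, frames {C,R,K}
C -> hit
Q -> fault, evict K, frames {C,R,Q}
C -> hit
Q -> hit
K -> fault, evict R, frames {C,Q,K}
Q -> hit
K -> hit
D -> fault, evict K, frames {C,Q,D}
Q -> hit
D -> hit
R -> fault, evict D, frames {C,Q,R}
Page faults: 7.

7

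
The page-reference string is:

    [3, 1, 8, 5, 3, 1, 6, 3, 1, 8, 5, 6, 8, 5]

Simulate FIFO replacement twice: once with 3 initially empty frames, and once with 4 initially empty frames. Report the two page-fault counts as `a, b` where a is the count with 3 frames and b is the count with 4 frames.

3 frames: F F F F F F F . . F F . . . → 9 faults.
4 frames: F F F F . . F F F F F F . . → 10 faults.
10 > 9: adding a frame increased faults — Belady's anomaly.

9, 10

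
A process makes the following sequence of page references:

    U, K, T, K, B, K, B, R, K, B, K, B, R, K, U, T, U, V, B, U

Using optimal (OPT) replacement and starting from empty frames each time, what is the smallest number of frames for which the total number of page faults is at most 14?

2

f=1: 20 faults
f=2: 11 faults
f=3: 8 faults
f=4: 7 faults
f=5: 6 faults
f=6: 6 faults
Smallest f with faults ≤ 14 is 2.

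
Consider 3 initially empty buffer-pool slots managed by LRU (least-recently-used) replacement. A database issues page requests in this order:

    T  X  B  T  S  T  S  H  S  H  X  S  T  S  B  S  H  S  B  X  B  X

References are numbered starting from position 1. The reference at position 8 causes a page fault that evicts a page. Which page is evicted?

B

pos 1: T -> miss, frames [T]
pos 2: X -> miss, frames [T, X]
pos 3: B -> miss, frames [T, X, B]
pos 4: T -> hit
pos 5: S -> miss, evict X, frames [B, T, S]
pos 6: T -> hit
pos 7: S -> hit
pos 8: H -> miss, evict B, frames [T, S, H]
At position 8, page B is evicted.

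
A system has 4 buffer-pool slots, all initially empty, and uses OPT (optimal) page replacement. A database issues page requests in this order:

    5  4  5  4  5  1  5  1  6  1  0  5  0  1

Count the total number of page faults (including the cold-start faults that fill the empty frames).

5 → fault, frames (5)
4 → fault, frames (5 4)
5 → hit
4 → hit
5 → hit
1 → fault, frames (5 4 1)
5 → hit
1 → hit
6 → fault, frames (5 4 1 6)
1 → hit
0 → fault, evict 6, frames (5 4 1 0)
5 → hit
0 → hit
1 → hit
Page faults: 5.

5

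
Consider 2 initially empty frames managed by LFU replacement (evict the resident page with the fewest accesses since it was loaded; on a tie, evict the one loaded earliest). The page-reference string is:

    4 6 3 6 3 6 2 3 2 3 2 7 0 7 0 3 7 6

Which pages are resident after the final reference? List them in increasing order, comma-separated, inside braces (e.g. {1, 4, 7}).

{6, 7}

4 → miss, frames (4)
6 → miss, frames (4 6)
3 → miss, evict 4, frames (6 3)
6 → hit
3 → hit
6 → hit
2 → miss, evict 3, frames (6 2)
3 → miss, evict 2, frames (6 3)
2 → miss, evict 3, frames (6 2)
3 → miss, evict 2, frames (6 3)
2 → miss, evict 3, frames (6 2)
7 → miss, evict 2, frames (6 7)
0 → miss, evict 7, frames (6 0)
7 → miss, evict 0, frames (6 7)
0 → miss, evict 7, frames (6 0)
3 → miss, evict 0, frames (6 3)
7 → miss, evict 3, frames (6 7)
6 → hit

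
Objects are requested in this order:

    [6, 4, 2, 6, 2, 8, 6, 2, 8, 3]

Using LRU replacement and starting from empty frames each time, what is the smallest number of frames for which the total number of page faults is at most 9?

2

f=1: 10 faults
f=2: 9 faults
f=3: 5 faults
f=4: 5 faults
f=5: 5 faults
Smallest f with faults ≤ 9 is 2.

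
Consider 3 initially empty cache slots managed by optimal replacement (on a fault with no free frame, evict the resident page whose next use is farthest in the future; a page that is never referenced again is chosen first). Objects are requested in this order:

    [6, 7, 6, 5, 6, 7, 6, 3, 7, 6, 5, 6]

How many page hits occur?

6 → miss, frames [6]
7 → miss, frames [6, 7]
6 → hit
5 → miss, frames [6, 7, 5]
6 → hit
7 → hit
6 → hit
3 → miss, evict 5, frames [6, 7, 3]
7 → hit
6 → hit
5 → miss, evict 3, frames [6, 7, 5]
6 → hit
Hits: 7.

7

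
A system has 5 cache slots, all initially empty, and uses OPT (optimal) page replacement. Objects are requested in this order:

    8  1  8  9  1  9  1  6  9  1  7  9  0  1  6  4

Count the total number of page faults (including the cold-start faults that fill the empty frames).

8: fault, frames (8)
1: fault, frames (8 1)
8: hit
9: fault, frames (8 1 9)
1: hit
9: hit
1: hit
6: fault, frames (8 1 9 6)
9: hit
1: hit
7: fault, frames (8 1 9 6 7)
9: hit
0: fault, evict 7, frames (8 1 9 6 0)
1: hit
6: hit
4: fault, evict 0, frames (8 1 9 6 4)
Page faults: 7.

7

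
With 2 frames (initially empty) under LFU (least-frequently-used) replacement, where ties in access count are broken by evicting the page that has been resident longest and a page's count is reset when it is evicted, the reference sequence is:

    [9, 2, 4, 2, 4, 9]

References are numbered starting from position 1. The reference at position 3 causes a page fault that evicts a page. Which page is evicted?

9

pos 1: 9: fault, frames {9}
pos 2: 2: fault, frames {9,2}
pos 3: 4: fault, evict 9, frames {2,4}
At position 3, page 9 is evicted.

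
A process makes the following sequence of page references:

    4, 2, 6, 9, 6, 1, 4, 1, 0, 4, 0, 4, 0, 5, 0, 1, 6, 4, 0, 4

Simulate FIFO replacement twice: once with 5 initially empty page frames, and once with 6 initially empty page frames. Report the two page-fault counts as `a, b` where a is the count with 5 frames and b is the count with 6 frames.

9, 8

5 frames: F F F F . F . . F F . . . F . . F . . . → 9 faults.
6 frames: F F F F . F . . F . . . . F . . . F . . → 8 faults.
8 < 9: adding a frame reduced faults, as is typical.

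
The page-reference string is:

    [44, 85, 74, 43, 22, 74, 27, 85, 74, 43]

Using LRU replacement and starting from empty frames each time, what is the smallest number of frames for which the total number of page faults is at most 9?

f=1: 10 faults
f=2: 10 faults
f=3: 8 faults
f=4: 8 faults
f=5: 6 faults
f=6: 6 faults
Smallest f with faults ≤ 9 is 3.

3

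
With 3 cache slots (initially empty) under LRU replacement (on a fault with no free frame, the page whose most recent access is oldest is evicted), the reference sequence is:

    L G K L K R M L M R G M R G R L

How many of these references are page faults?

8

L -> miss, frames (L)
G -> miss, frames (L G)
K -> miss, frames (L G K)
L -> hit
K -> hit
R -> miss, evict G, frames (L K R)
M -> miss, evict L, frames (K R M)
L -> miss, evict K, frames (R M L)
M -> hit
R -> hit
G -> miss, evict L, frames (M R G)
M -> hit
R -> hit
G -> hit
R -> hit
L -> miss, evict M, frames (G R L)
Page faults: 8.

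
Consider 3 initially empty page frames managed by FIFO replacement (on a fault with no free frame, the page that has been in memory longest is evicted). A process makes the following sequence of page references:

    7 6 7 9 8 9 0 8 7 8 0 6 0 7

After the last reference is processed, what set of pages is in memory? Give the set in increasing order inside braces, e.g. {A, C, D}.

{0, 6, 7}

7 → fault, frames {7}
6 → fault, frames {7,6}
7 → hit
9 → fault, frames {7,6,9}
8 → fault, evict 7, frames {6,9,8}
9 → hit
0 → fault, evict 6, frames {9,8,0}
8 → hit
7 → fault, evict 9, frames {8,0,7}
8 → hit
0 → hit
6 → fault, evict 8, frames {0,7,6}
0 → hit
7 → hit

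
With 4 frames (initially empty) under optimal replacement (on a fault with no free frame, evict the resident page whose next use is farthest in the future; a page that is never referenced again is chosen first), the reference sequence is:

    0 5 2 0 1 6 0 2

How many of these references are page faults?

5

0 → fault, frames {0}
5 → fault, frames {0,5}
2 → fault, frames {0,5,2}
0 → hit
1 → fault, frames {0,5,2,1}
6 → fault, evict 1, frames {0,5,2,6}
0 → hit
2 → hit
Page faults: 5.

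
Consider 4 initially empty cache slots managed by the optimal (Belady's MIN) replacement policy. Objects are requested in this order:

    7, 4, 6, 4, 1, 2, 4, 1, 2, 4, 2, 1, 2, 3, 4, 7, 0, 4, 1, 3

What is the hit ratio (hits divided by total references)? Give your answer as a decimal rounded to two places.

7: fault, frames (7)
4: fault, frames (7 4)
6: fault, frames (7 4 6)
4: hit
1: fault, frames (7 4 6 1)
2: fault, evict 6, frames (7 4 1 2)
4: hit
1: hit
2: hit
4: hit
2: hit
1: hit
2: hit
3: fault, evict 2, frames (7 4 1 3)
4: hit
7: hit
0: fault, evict 7, frames (4 1 3 0)
4: hit
1: hit
3: hit
Hits: 13 of 20 references → 13/20 = 0.6500.

0.65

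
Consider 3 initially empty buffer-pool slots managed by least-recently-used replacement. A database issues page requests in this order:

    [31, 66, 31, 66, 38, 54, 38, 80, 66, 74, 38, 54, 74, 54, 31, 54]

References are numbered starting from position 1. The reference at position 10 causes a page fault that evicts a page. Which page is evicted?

38

pos 1: 31 → miss, frames {31}
pos 2: 66 → miss, frames {31,66}
pos 3: 31 → hit
pos 4: 66 → hit
pos 5: 38 → miss, frames {31,66,38}
pos 6: 54 → miss, evict 31, frames {66,38,54}
pos 7: 38 → hit
pos 8: 80 → miss, evict 66, frames {54,38,80}
pos 9: 66 → miss, evict 54, frames {38,80,66}
pos 10: 74 → miss, evict 38, frames {80,66,74}
At position 10, page 38 is evicted.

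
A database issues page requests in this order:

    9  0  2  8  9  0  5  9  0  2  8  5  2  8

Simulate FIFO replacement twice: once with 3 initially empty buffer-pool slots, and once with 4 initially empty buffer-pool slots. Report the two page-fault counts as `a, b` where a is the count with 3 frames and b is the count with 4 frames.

3 frames: F F F F F F F . . F F . . . → 9 faults.
4 frames: F F F F . . F F F F F F . . → 10 faults.
10 > 9: adding a frame increased faults — Belady's anomaly.

9, 10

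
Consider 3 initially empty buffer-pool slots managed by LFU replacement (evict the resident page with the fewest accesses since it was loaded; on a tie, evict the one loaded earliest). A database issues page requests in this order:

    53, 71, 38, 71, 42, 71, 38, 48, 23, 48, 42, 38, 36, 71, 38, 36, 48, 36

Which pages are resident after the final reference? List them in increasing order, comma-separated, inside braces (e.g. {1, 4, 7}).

53 → fault, frames [53]
71 → fault, frames [53, 71]
38 → fault, frames [53, 71, 38]
71 → hit
42 → fault, evict 53, frames [71, 38, 42]
71 → hit
38 → hit
48 → fault, evict 42, frames [71, 38, 48]
23 → fault, evict 48, frames [71, 38, 23]
48 → fault, evict 23, frames [71, 38, 48]
42 → fault, evict 48, frames [71, 38, 42]
38 → hit
36 → fault, evict 42, frames [71, 38, 36]
71 → hit
38 → hit
36 → hit
48 → fault, evict 36, frames [71, 38, 48]
36 → fault, evict 48, frames [71, 38, 36]

{36, 38, 71}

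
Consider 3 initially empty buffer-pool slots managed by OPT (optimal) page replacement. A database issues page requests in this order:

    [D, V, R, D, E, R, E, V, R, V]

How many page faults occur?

D → miss, frames [D]
V → miss, frames [D, V]
R → miss, frames [D, V, R]
D → hit
E → miss, evict D, frames [V, R, E]
R → hit
E → hit
V → hit
R → hit
V → hit
Page faults: 4.

4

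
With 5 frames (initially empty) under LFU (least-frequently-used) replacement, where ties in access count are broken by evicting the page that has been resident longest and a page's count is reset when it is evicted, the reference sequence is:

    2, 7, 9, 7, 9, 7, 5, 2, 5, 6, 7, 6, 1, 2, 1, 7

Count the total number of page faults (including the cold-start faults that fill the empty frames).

2 -> miss, frames {2}
7 -> miss, frames {2,7}
9 -> miss, frames {2,7,9}
7 -> hit
9 -> hit
7 -> hit
5 -> miss, frames {2,7,9,5}
2 -> hit
5 -> hit
6 -> miss, frames {2,7,9,5,6}
7 -> hit
6 -> hit
1 -> miss, evict 2, frames {7,9,5,6,1}
2 -> miss, evict 1, frames {7,9,5,6,2}
1 -> miss, evict 2, frames {7,9,5,6,1}
7 -> hit
Page faults: 8.

8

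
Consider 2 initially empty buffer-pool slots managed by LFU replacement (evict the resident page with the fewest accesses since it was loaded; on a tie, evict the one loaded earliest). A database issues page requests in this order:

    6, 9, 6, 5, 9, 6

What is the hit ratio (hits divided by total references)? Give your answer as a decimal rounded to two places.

6: miss, frames {6}
9: miss, frames {6,9}
6: hit
5: miss, evict 9, frames {6,5}
9: miss, evict 5, frames {6,9}
6: hit
Hits: 2 of 6 references → 2/6 = 0.3333.

0.33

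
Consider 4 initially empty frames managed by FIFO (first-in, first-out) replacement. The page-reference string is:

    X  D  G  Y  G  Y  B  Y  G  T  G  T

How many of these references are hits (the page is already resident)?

6

X → miss, frames (X)
D → miss, frames (X D)
G → miss, frames (X D G)
Y → miss, frames (X D G Y)
G → hit
Y → hit
B → miss, evict X, frames (D G Y B)
Y → hit
G → hit
T → miss, evict D, frames (G Y B T)
G → hit
T → hit
Hits: 6.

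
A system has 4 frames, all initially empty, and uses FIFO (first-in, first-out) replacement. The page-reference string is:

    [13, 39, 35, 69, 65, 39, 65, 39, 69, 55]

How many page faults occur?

13 → miss, frames {13}
39 → miss, frames {13,39}
35 → miss, frames {13,39,35}
69 → miss, frames {13,39,35,69}
65 → miss, evict 13, frames {39,35,69,65}
39 → hit
65 → hit
39 → hit
69 → hit
55 → miss, evict 39, frames {35,69,65,55}
Page faults: 6.

6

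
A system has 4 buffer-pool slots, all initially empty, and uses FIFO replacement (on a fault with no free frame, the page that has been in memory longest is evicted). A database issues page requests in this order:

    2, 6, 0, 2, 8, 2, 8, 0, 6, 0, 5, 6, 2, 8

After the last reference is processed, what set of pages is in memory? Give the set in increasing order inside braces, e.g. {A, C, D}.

{0, 2, 5, 8}

2 → miss, frames (2)
6 → miss, frames (2 6)
0 → miss, frames (2 6 0)
2 → hit
8 → miss, frames (2 6 0 8)
2 → hit
8 → hit
0 → hit
6 → hit
0 → hit
5 → miss, evict 2, frames (6 0 8 5)
6 → hit
2 → miss, evict 6, frames (0 8 5 2)
8 → hit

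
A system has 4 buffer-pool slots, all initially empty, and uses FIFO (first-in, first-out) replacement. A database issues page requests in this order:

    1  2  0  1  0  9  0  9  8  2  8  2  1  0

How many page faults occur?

1 → fault, frames {1}
2 → fault, frames {1,2}
0 → fault, frames {1,2,0}
1 → hit
0 → hit
9 → fault, frames {1,2,0,9}
0 → hit
9 → hit
8 → fault, evict 1, frames {2,0,9,8}
2 → hit
8 → hit
2 → hit
1 → fault, evict 2, frames {0,9,8,1}
0 → hit
Page faults: 6.

6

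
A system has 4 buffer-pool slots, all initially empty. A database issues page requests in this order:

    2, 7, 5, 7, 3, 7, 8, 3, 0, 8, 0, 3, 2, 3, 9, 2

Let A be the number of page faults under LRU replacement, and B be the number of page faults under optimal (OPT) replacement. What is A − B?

1

Under LRU: F F F . F . F . F . . . F . F . → 8 faults.
Under OPT: F F F . F . F . F . . . . . F . → 7 faults.
A − B = 8 − 7 = 1.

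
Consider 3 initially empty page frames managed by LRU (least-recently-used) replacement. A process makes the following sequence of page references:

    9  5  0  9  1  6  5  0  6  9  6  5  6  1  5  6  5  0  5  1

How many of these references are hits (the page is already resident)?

9: miss, frames [9]
5: miss, frames [9, 5]
0: miss, frames [9, 5, 0]
9: hit
1: miss, evict 5, frames [0, 9, 1]
6: miss, evict 0, frames [9, 1, 6]
5: miss, evict 9, frames [1, 6, 5]
0: miss, evict 1, frames [6, 5, 0]
6: hit
9: miss, evict 5, frames [0, 6, 9]
6: hit
5: miss, evict 0, frames [9, 6, 5]
6: hit
1: miss, evict 9, frames [5, 6, 1]
5: hit
6: hit
5: hit
0: miss, evict 1, frames [6, 5, 0]
5: hit
1: miss, evict 6, frames [0, 5, 1]
Hits: 8.

8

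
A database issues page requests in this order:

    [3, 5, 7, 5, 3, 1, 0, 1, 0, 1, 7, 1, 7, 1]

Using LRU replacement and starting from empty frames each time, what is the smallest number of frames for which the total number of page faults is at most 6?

f=1: 14 faults
f=2: 7 faults
f=3: 6 faults
f=4: 6 faults
f=5: 5 faults
Smallest f with faults ≤ 6 is 3.

3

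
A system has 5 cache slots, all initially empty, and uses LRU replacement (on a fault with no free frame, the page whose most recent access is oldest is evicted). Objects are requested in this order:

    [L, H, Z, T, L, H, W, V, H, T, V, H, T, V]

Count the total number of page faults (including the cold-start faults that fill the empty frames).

L → miss, frames [L]
H → miss, frames [L, H]
Z → miss, frames [L, H, Z]
T → miss, frames [L, H, Z, T]
L → hit
H → hit
W → miss, frames [Z, T, L, H, W]
V → miss, evict Z, frames [T, L, H, W, V]
H → hit
T → hit
V → hit
H → hit
T → hit
V → hit
Page faults: 6.

6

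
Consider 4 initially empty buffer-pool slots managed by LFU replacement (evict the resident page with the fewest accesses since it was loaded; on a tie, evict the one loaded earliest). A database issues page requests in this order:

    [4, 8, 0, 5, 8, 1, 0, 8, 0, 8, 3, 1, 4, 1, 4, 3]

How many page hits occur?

8

4: fault, frames (4)
8: fault, frames (4 8)
0: fault, frames (4 8 0)
5: fault, frames (4 8 0 5)
8: hit
1: fault, evict 4, frames (8 0 5 1)
0: hit
8: hit
0: hit
8: hit
3: fault, evict 5, frames (8 0 1 3)
1: hit
4: fault, evict 3, frames (8 0 1 4)
1: hit
4: hit
3: fault, evict 4, frames (8 0 1 3)
Hits: 8.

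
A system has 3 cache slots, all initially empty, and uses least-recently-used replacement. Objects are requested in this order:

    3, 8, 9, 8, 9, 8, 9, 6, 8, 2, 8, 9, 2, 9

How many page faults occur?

3 -> fault, frames [3]
8 -> fault, frames [3, 8]
9 -> fault, frames [3, 8, 9]
8 -> hit
9 -> hit
8 -> hit
9 -> hit
6 -> fault, evict 3, frames [8, 9, 6]
8 -> hit
2 -> fault, evict 9, frames [6, 8, 2]
8 -> hit
9 -> fault, evict 6, frames [2, 8, 9]
2 -> hit
9 -> hit
Page faults: 6.

6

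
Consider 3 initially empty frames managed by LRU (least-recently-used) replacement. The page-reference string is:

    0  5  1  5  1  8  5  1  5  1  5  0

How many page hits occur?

0: miss, frames {0}
5: miss, frames {0,5}
1: miss, frames {0,5,1}
5: hit
1: hit
8: miss, evict 0, frames {5,1,8}
5: hit
1: hit
5: hit
1: hit
5: hit
0: miss, evict 8, frames {1,5,0}
Hits: 7.

7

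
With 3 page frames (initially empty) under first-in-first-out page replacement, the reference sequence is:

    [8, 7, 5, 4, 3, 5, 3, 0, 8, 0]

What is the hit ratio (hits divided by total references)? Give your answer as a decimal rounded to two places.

8 -> fault, frames (8)
7 -> fault, frames (8 7)
5 -> fault, frames (8 7 5)
4 -> fault, evict 8, frames (7 5 4)
3 -> fault, evict 7, frames (5 4 3)
5 -> hit
3 -> hit
0 -> fault, evict 5, frames (4 3 0)
8 -> fault, evict 4, frames (3 0 8)
0 -> hit
Hits: 3 of 10 references → 3/10 = 0.3000.

0.30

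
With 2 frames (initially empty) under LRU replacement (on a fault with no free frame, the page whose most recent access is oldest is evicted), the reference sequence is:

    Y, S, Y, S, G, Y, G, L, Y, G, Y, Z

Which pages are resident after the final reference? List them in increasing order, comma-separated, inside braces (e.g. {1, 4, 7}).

Y -> fault, frames (Y)
S -> fault, frames (Y S)
Y -> hit
S -> hit
G -> fault, evict Y, frames (S G)
Y -> fault, evict S, frames (G Y)
G -> hit
L -> fault, evict Y, frames (G L)
Y -> fault, evict G, frames (L Y)
G -> fault, evict L, frames (Y G)
Y -> hit
Z -> fault, evict G, frames (Y Z)

{Y, Z}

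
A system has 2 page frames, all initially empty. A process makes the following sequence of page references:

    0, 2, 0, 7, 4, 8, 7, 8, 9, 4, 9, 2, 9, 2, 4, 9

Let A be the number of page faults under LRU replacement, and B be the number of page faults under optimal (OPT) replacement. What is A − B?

Under LRU: F F . F F F F . F F . F . . F F → 11 faults.
Under OPT: F F . F F F . . F F . F . . F . → 9 faults.
A − B = 11 − 9 = 2.

2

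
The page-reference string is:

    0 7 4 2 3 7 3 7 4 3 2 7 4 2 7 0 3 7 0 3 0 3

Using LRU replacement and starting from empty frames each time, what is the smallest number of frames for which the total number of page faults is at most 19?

2

f=1: 22 faults
f=2: 18 faults
f=3: 12 faults
f=4: 7 faults
f=5: 5 faults
Smallest f with faults ≤ 19 is 2.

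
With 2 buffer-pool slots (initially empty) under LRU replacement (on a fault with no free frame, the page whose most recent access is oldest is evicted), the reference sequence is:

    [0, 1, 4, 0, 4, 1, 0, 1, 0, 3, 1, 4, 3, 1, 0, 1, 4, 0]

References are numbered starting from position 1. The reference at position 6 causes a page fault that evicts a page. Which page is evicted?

0

pos 1: 0 -> miss, frames [0]
pos 2: 1 -> miss, frames [0, 1]
pos 3: 4 -> miss, evict 0, frames [1, 4]
pos 4: 0 -> miss, evict 1, frames [4, 0]
pos 5: 4 -> hit
pos 6: 1 -> miss, evict 0, frames [4, 1]
At position 6, page 0 is evicted.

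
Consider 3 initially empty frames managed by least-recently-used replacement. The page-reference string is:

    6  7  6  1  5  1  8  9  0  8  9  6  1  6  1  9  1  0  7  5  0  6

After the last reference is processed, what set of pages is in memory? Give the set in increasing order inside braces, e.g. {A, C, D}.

6 -> fault, frames {6}
7 -> fault, frames {6,7}
6 -> hit
1 -> fault, frames {7,6,1}
5 -> fault, evict 7, frames {6,1,5}
1 -> hit
8 -> fault, evict 6, frames {5,1,8}
9 -> fault, evict 5, frames {1,8,9}
0 -> fault, evict 1, frames {8,9,0}
8 -> hit
9 -> hit
6 -> fault, evict 0, frames {8,9,6}
1 -> fault, evict 8, frames {9,6,1}
6 -> hit
1 -> hit
9 -> hit
1 -> hit
0 -> fault, evict 6, frames {9,1,0}
7 -> fault, evict 9, frames {1,0,7}
5 -> fault, evict 1, frames {0,7,5}
0 -> hit
6 -> fault, evict 7, frames {5,0,6}

{0, 5, 6}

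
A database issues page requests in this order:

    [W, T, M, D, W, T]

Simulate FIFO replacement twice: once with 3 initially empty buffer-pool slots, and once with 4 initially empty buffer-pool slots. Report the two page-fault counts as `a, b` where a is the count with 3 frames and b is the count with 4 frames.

6, 4

3 frames: F F F F F F → 6 faults.
4 frames: F F F F . . → 4 faults.
4 < 6: adding a frame reduced faults, as is typical.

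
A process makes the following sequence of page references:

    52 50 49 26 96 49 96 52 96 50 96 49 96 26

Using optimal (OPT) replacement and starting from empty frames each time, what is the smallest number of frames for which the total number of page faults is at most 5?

f=1: 14 faults
f=2: 9 faults
f=3: 7 faults
f=4: 6 faults
f=5: 5 faults
Smallest f with faults ≤ 5 is 5.

5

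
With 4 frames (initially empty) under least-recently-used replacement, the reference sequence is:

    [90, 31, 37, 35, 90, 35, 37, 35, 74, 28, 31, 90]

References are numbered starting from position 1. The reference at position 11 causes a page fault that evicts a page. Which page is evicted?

pos 1: 90 -> fault, frames [90]
pos 2: 31 -> fault, frames [90, 31]
pos 3: 37 -> fault, frames [90, 31, 37]
pos 4: 35 -> fault, frames [90, 31, 37, 35]
pos 5: 90 -> hit
pos 6: 35 -> hit
pos 7: 37 -> hit
pos 8: 35 -> hit
pos 9: 74 -> fault, evict 31, frames [90, 37, 35, 74]
pos 10: 28 -> fault, evict 90, frames [37, 35, 74, 28]
pos 11: 31 -> fault, evict 37, frames [35, 74, 28, 31]
At position 11, page 37 is evicted.

37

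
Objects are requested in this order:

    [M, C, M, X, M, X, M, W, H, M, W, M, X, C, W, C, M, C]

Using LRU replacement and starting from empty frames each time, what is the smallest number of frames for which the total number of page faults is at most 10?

3

f=1: 18 faults
f=2: 11 faults
f=3: 9 faults
f=4: 6 faults
f=5: 5 faults
Smallest f with faults ≤ 10 is 3.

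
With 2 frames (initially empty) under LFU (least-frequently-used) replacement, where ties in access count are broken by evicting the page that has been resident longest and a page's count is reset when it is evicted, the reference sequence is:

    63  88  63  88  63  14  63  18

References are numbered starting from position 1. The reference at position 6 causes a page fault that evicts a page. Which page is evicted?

88

pos 1: 63: miss, frames [63]
pos 2: 88: miss, frames [63, 88]
pos 3: 63: hit
pos 4: 88: hit
pos 5: 63: hit
pos 6: 14: miss, evict 88, frames [63, 14]
At position 6, page 88 is evicted.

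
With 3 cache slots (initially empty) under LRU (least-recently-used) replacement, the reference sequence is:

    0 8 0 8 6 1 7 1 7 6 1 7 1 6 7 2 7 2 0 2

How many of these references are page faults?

0 -> fault, frames (0)
8 -> fault, frames (0 8)
0 -> hit
8 -> hit
6 -> fault, frames (0 8 6)
1 -> fault, evict 0, frames (8 6 1)
7 -> fault, evict 8, frames (6 1 7)
1 -> hit
7 -> hit
6 -> hit
1 -> hit
7 -> hit
1 -> hit
6 -> hit
7 -> hit
2 -> fault, evict 1, frames (6 7 2)
7 -> hit
2 -> hit
0 -> fault, evict 6, frames (7 2 0)
2 -> hit
Page faults: 7.

7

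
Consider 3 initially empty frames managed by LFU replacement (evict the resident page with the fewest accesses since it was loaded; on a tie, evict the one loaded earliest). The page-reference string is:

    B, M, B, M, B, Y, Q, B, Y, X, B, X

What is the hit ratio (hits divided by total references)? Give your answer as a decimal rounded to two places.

0.50

B: fault, frames [B]
M: fault, frames [B, M]
B: hit
M: hit
B: hit
Y: fault, frames [B, M, Y]
Q: fault, evict Y, frames [B, M, Q]
B: hit
Y: fault, evict Q, frames [B, M, Y]
X: fault, evict Y, frames [B, M, X]
B: hit
X: hit
Hits: 6 of 12 references → 6/12 = 0.5000.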